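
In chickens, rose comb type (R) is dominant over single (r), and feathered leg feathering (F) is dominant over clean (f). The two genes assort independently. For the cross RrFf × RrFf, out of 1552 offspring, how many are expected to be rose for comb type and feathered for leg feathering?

Dihybrid cross RrFf × RrFf — consider each gene separately:
comb type: Rr × Rr → 1 RR, 2 Rr, 1 rr → 3 R_ : 1 rr (out of 4)
leg feathering: Ff × Ff → 1 FF, 2 Ff, 1 ff → 3 F_ : 1 ff (out of 4)
Looking for: rose (R_) and feathered (F_)
P(rose) = 3/4, P(feathered) = 3/4
P(both) = 3/4 × 3/4 = 9/16
Expected count = 9/16 × 1552 = 873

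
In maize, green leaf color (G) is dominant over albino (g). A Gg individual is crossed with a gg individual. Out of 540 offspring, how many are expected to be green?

Punnett square for Gg × gg:
Offspring genotypes: 2 Gg, 2 gg
green: 2, albino: 2
green: 2 out of 4 → fraction 1/2
Expected count = 1/2 × 540 = 270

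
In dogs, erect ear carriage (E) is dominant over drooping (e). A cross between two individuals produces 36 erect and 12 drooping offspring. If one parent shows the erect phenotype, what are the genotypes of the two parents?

Observed offspring: 36 erect, 12 drooping
The observed ratio simplifies to 3:1. Drooping (ee) offspring appear, so each parent must contribute one e allele. The parent stated to show erect carries E, so it is Ee. The other parent is then either Ee or ee: Ee × ee would give a 1:1 split, whereas Ee × Ee gives 3:1 — matching the data. So both parents are heterozygous (Ee × Ee).
Parent genotypes: Ee × Ee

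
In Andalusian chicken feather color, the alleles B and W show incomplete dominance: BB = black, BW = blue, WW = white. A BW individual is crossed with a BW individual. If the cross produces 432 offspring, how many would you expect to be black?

Punnett square for BW × BW:
Offspring genotypes: 1 BB, 2 BW, 1 WW
Phenotype counts: 1 black, 2 blue, 1 white
black: 1 out of 4 → fraction 1/4
Expected count = 1/4 × 432 = 108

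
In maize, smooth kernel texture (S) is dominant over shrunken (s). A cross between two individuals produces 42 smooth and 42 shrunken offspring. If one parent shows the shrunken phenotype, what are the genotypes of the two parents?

Observed offspring: 42 smooth, 42 shrunken
The observed ratio simplifies to 1:1. One parent shows shrunken, so its genotype must be ss. A 1:1 offspring split requires the other parent to be heterozygous (Ss).
Parent genotypes: ss × Ss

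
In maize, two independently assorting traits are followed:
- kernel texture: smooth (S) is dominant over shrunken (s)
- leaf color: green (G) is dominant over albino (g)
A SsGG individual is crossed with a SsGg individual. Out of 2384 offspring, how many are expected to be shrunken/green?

Dihybrid cross SsGG × SsGg — consider each gene separately:
kernel texture: Ss × Ss → 1 SS, 2 Ss, 1 ss → 3 S_ : 1 ss (out of 4)
leaf color: GG × Gg → 2 GG, 2 Gg → 4 G_ (out of 4)
Combine (counts out of 4 × 4 = 16): smooth/green (S_G_) = 3×4 = 12; shrunken/green (ssG_) = 1×4 = 4
Phenotype counts (out of 16): 12 smooth/green, 4 shrunken/green
shrunken/green: 4 out of 16 → fraction 1/4
Expected count = 1/4 × 2384 = 596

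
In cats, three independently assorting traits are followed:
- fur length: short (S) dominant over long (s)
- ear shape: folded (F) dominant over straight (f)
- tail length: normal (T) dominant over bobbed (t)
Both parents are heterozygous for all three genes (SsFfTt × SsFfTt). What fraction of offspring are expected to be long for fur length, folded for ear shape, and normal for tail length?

Trihybrid cross: SsFfTt × SsFfTt
Each trait segregates independently with a 3:1 phenotypic ratio, so each gene contributes 3/4 (dominant) or 1/4 (recessive).
Target: long (fur length), folded (ear shape), normal (tail length)
Probability = product of independent per-trait probabilities
= 1/4 × 3/4 × 3/4 = 9/64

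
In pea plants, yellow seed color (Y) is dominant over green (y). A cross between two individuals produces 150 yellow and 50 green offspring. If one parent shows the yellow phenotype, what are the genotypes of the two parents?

Observed offspring: 150 yellow, 50 green
The observed ratio simplifies to 3:1. Green (yy) offspring appear, so each parent must contribute one y allele. The parent stated to show yellow carries Y, so it is Yy. The other parent is then either Yy or yy: Yy × yy would give a 1:1 split, whereas Yy × Yy gives 3:1 — matching the data. So both parents are heterozygous (Yy × Yy).
Parent genotypes: Yy × Yy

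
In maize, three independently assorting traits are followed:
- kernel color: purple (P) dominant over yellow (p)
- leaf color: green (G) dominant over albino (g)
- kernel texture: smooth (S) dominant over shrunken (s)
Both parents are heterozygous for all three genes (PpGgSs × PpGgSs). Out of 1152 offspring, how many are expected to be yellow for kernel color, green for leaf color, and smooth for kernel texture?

Trihybrid cross: PpGgSs × PpGgSs
Each trait segregates independently with a 3:1 phenotypic ratio, so each gene contributes 3/4 (dominant) or 1/4 (recessive).
Target: yellow (kernel color), green (leaf color), smooth (kernel texture)
Probability = product of independent per-trait probabilities
= 1/4 × 3/4 × 3/4 = 9/64
Expected count = 9/64 × 1152 = 162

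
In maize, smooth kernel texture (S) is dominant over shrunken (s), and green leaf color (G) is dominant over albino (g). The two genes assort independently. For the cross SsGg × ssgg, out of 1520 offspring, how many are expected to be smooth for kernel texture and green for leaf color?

Dihybrid cross SsGg × ssgg — consider each gene separately:
kernel texture: Ss × ss → 2 Ss, 2 ss → 2 S_ : 2 ss (out of 4)
leaf color: Gg × gg → 2 Gg, 2 gg → 2 G_ : 2 gg (out of 4)
Looking for: smooth (S_) and green (G_)
P(smooth) = 2/4, P(green) = 2/4
P(both) = 2/4 × 2/4 = 4/16 = 1/4
Expected count = 1/4 × 1520 = 380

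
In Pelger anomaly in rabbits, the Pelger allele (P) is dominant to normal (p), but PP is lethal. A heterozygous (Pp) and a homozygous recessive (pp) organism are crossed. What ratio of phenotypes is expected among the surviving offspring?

Cross: Pp × pp
Punnett square offspring (before lethality): 2 Pp, 2 pp
No PP offspring are produced in this cross.
Ratio: 1 Pelger : 1 normal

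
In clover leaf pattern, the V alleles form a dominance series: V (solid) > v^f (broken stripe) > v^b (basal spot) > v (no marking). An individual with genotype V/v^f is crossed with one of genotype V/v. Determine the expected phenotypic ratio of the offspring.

Cross: V/v^f × V/v
Allele dominance: V > v^f > v^b > v
Offspring genotypes: 1 V/V, 1 V/v, 1 V/v^f, 1 v^f/v
Phenotype counts: 3 solid, 1 broken stripe
Ratio: 3 solid : 1 broken stripe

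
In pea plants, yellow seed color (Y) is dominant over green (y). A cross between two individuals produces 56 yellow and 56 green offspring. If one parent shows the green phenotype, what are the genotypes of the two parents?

Observed offspring: 56 yellow, 56 green
The observed ratio simplifies to 1:1. One parent shows green, so its genotype must be yy. A 1:1 offspring split requires the other parent to be heterozygous (Yy).
Parent genotypes: yy × Yy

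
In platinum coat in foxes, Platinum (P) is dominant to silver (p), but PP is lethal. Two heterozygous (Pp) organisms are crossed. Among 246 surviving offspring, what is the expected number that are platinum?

Cross: Pp × Pp
Punnett square offspring (before lethality): 1 PP, 2 Pp, 1 pp
The PP genotype is lethal (embryos die); surviving offspring: 2 Pp, 1 pp
platinum: 2 out of 3 → fraction 2/3
Expected count = 2/3 × 246 = 164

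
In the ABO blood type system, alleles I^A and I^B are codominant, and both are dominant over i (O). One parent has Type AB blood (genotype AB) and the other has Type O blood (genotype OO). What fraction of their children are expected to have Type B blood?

Cross: AB × OO
Possible offspring genotypes: 2 AO, 2 BO
Blood type counts: 2 Type A, 2 Type B
Probability of Type B: 2/4 = 1/2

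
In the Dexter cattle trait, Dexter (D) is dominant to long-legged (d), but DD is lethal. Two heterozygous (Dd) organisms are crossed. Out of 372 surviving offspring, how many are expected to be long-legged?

Cross: Dd × Dd
Punnett square offspring (before lethality): 1 DD, 2 Dd, 1 dd
The DD genotype is lethal (embryos die); surviving offspring: 2 Dd, 1 dd
long-legged: 1 out of 3 → fraction 1/3
Expected count = 1/3 × 372 = 124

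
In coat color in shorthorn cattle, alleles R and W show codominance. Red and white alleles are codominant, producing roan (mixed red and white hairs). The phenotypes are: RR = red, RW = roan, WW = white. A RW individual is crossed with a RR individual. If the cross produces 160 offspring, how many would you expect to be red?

Punnett square for RW × RR:
Offspring genotypes: 2 RR, 2 RW
Phenotype counts: 2 red, 2 roan
red: 2 out of 4 → fraction 1/2
Expected count = 1/2 × 160 = 80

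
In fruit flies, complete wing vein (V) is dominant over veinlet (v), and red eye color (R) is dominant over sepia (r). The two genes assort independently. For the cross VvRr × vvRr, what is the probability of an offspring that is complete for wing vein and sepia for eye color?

Dihybrid cross VvRr × vvRr — consider each gene separately:
wing vein: Vv × vv → 2 Vv, 2 vv → 2 V_ : 2 vv (out of 4)
eye color: Rr × Rr → 1 RR, 2 Rr, 1 rr → 3 R_ : 1 rr (out of 4)
Looking for: complete (V_) and sepia (rr)
P(complete) = 2/4, P(sepia) = 1/4
P(both) = 2/4 × 1/4 = 2/16 = 1/8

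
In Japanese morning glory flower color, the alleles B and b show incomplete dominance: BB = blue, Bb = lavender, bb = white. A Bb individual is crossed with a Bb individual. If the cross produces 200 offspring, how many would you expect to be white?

Punnett square for Bb × Bb:
Offspring genotypes: 1 BB, 2 Bb, 1 bb
Phenotype counts: 1 blue, 2 lavender, 1 white
white: 1 out of 4 → fraction 1/4
Expected count = 1/4 × 200 = 50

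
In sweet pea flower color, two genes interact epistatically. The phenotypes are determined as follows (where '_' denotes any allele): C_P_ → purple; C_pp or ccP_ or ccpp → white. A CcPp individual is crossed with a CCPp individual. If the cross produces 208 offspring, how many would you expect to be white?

Cross: CcPp × CCPp — consider each gene separately:
C gene: Cc × CC → 2 CC, 2 Cc → 4 C_ (out of 4)
P gene: Pp × Pp → 1 PP, 2 Pp, 1 pp → 3 P_ : 1 pp (out of 4)
Genotype classes (out of 4 × 4 = 16): C_P_ = 4×3 = 12; C_pp = 4×1 = 4
Apply the phenotype rules: C_P_ (12) → purple; C_pp (4) → white
Phenotype counts (out of 16): 12 purple, 4 white
white: 4 out of 16 → fraction 1/4
Expected count = 1/4 × 208 = 52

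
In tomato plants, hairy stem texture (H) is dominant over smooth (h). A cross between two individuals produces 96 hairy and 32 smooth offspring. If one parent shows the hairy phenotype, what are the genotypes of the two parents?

Observed offspring: 96 hairy, 32 smooth
The observed ratio simplifies to 3:1. Smooth (hh) offspring appear, so each parent must contribute one h allele. The parent stated to show hairy carries H, so it is Hh. The other parent is then either Hh or hh: Hh × hh would give a 1:1 split, whereas Hh × Hh gives 3:1 — matching the data. So both parents are heterozygous (Hh × Hh).
Parent genotypes: Hh × Hh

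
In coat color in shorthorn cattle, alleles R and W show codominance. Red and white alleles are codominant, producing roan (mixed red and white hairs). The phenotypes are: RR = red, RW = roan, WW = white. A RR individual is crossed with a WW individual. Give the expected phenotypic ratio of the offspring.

Punnett square for RR × WW:
Offspring genotypes: 4 RW
Phenotype counts: 4 roan
Ratio: all roan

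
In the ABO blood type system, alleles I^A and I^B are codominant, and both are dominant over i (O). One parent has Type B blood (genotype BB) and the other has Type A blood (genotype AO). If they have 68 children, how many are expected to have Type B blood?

Cross: BB × AO
Possible offspring genotypes: 2 AB, 2 BO
Blood type counts: 2 Type AB, 2 Type B
Probability of Type B: 2/4 = 1/2
Expected count = 1/2 × 68 = 34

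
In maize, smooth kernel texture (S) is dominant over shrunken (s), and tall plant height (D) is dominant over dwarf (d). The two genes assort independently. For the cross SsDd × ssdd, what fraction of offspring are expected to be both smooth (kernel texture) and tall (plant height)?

Dihybrid cross SsDd × ssdd — consider each gene separately:
kernel texture: Ss × ss → 2 Ss, 2 ss → 2 S_ : 2 ss (out of 4)
plant height: Dd × dd → 2 Dd, 2 dd → 2 D_ : 2 dd (out of 4)
Looking for: smooth (S_) and tall (D_)
P(smooth) = 2/4, P(tall) = 2/4
P(both) = 2/4 × 2/4 = 4/16 = 1/4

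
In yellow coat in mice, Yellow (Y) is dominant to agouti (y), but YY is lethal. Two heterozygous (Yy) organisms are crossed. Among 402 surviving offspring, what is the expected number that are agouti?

Cross: Yy × Yy
Punnett square offspring (before lethality): 1 YY, 2 Yy, 1 yy
The YY genotype is lethal (embryos die); surviving offspring: 2 Yy, 1 yy
agouti: 1 out of 3 → fraction 1/3
Expected count = 1/3 × 402 = 134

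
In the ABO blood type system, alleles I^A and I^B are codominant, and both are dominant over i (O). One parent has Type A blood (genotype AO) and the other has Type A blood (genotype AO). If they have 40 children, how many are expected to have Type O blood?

Cross: AO × AO
Possible offspring genotypes: 1 AA, 2 AO, 1 OO
Blood type counts: 3 Type A, 1 Type O
Probability of Type O: 1/4
Expected count = 1/4 × 40 = 10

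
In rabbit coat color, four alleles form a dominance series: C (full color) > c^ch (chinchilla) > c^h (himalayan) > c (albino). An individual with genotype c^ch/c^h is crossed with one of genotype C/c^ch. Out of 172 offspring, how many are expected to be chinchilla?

Cross: c^ch/c^h × C/c^ch
Allele dominance: C > c^ch > c^h > c
Offspring genotypes: 1 C/c^ch, 1 c^ch/c^ch, 1 C/c^h, 1 c^ch/c^h
Phenotype counts: 2 full color, 2 chinchilla
chinchilla: 2 out of 4 → fraction 1/2
Expected count = 1/2 × 172 = 86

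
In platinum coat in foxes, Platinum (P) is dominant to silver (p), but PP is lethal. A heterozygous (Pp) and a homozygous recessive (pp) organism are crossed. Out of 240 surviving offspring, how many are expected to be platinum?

Cross: Pp × pp
Punnett square offspring (before lethality): 2 Pp, 2 pp
No PP offspring are produced in this cross.
platinum: 2 out of 4 → fraction 1/2
Expected count = 1/2 × 240 = 120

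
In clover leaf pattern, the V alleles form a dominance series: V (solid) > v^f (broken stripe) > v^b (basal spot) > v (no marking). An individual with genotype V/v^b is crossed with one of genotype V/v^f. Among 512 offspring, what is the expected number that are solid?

Cross: V/v^b × V/v^f
Allele dominance: V > v^f > v^b > v
Offspring genotypes: 1 V/V, 1 V/v^f, 1 V/v^b, 1 v^f/v^b
Phenotype counts: 3 solid, 1 broken stripe
solid: 3 out of 4 → fraction 3/4
Expected count = 3/4 × 512 = 384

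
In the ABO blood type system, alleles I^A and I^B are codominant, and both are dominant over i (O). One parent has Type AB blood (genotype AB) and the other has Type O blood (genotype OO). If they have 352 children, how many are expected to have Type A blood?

Cross: AB × OO
Possible offspring genotypes: 2 AO, 2 BO
Blood type counts: 2 Type A, 2 Type B
Probability of Type A: 2/4 = 1/2
Expected count = 1/2 × 352 = 176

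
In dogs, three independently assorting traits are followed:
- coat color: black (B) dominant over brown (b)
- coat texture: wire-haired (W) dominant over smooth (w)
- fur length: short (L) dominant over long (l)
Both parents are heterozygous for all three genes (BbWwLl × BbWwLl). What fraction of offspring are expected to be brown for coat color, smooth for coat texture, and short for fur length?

Trihybrid cross: BbWwLl × BbWwLl
Each trait segregates independently with a 3:1 phenotypic ratio, so each gene contributes 3/4 (dominant) or 1/4 (recessive).
Target: brown (coat color), smooth (coat texture), short (fur length)
Probability = product of independent per-trait probabilities
= 1/4 × 1/4 × 3/4 = 3/64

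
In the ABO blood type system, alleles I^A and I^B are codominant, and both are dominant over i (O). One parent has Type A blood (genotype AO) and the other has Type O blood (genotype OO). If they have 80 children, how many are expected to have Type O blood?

Cross: AO × OO
Possible offspring genotypes: 2 AO, 2 OO
Blood type counts: 2 Type A, 2 Type O
Probability of Type O: 2/4 = 1/2
Expected count = 1/2 × 80 = 40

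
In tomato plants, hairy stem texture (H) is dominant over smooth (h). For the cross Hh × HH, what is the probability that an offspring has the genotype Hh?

Punnett square for Hh × HH:
Offspring genotypes: 2 HH, 2 Hh
Total offspring: 4
Count with target: 2
Probability: 2/4 = 1/2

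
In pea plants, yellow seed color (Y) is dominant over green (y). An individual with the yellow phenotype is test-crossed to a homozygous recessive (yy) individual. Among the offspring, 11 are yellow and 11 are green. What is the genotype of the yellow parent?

Test cross: ? × yy
Offspring: 11 yellow, 11 green — approximately 1:1.
A 1:1 ratio in a test cross indicates the unknown parent is heterozygous (Yy).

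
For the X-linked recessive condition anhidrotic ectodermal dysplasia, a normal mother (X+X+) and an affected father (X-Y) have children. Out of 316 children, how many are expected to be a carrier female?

Cross: X+X+ × X-Y
Offspring: 2 X+X-, 2 X+Y
Probability of a carrier female: 2/4 = 1/2
Expected count = 1/2 × 316 = 158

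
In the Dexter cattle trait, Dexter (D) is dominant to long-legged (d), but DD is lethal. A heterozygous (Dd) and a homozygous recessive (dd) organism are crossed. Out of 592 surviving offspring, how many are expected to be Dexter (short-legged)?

Cross: Dd × dd
Punnett square offspring (before lethality): 2 Dd, 2 dd
No DD offspring are produced in this cross.
Dexter (short-legged): 2 out of 4 → fraction 1/2
Expected count = 1/2 × 592 = 296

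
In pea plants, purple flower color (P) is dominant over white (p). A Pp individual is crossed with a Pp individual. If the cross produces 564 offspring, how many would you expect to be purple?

Punnett square for Pp × Pp:
Offspring genotypes: 1 PP, 2 Pp, 1 pp
purple: 3, white: 1
purple: 3 out of 4 → fraction 3/4
Expected count = 3/4 × 564 = 423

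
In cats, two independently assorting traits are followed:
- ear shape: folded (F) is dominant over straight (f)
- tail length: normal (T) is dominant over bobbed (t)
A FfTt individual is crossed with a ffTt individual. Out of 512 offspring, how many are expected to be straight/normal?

Dihybrid cross FfTt × ffTt — consider each gene separately:
ear shape: Ff × ff → 2 Ff, 2 ff → 2 F_ : 2 ff (out of 4)
tail length: Tt × Tt → 1 TT, 2 Tt, 1 tt → 3 T_ : 1 tt (out of 4)
Combine (counts out of 4 × 4 = 16): folded/normal (F_T_) = 2×3 = 6; folded/bobbed (F_tt) = 2×1 = 2; straight/normal (ffT_) = 2×3 = 6; straight/bobbed (fftt) = 2×1 = 2
Phenotype counts (out of 16): 6 folded/normal, 2 folded/bobbed, 6 straight/normal, 2 straight/bobbed
straight/normal: 6 out of 16 → fraction 3/8
Expected count = 3/8 × 512 = 192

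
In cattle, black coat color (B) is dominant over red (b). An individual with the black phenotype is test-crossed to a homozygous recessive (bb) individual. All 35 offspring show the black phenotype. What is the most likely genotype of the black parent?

Test cross: ? × bb
All offspring are black.
If the unknown parent were heterozygous (Bb), about half of 35 offspring would be red; none are. The unknown parent is most likely homozygous dominant (BB).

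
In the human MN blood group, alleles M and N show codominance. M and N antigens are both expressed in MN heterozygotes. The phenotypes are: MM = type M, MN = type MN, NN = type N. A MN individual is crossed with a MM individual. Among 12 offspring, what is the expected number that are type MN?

Punnett square for MN × MM:
Offspring genotypes: 2 MM, 2 MN
Phenotype counts: 2 type M, 2 type MN
type MN: 2 out of 4 → fraction 1/2
Expected count = 1/2 × 12 = 6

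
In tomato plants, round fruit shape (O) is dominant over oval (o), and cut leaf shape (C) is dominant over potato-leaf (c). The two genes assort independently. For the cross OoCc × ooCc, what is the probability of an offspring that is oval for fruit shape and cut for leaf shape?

Dihybrid cross OoCc × ooCc — consider each gene separately:
fruit shape: Oo × oo → 2 Oo, 2 oo → 2 O_ : 2 oo (out of 4)
leaf shape: Cc × Cc → 1 CC, 2 Cc, 1 cc → 3 C_ : 1 cc (out of 4)
Looking for: oval (oo) and cut (C_)
P(oval) = 2/4, P(cut) = 3/4
P(both) = 2/4 × 3/4 = 6/16 = 3/8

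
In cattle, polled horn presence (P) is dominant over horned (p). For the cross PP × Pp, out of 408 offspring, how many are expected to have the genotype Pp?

Punnett square for PP × Pp:
Offspring genotypes: 2 PP, 2 Pp
Total offspring: 4
Count with target: 2
Probability: 2/4 = 1/2
Expected count = 1/2 × 408 = 204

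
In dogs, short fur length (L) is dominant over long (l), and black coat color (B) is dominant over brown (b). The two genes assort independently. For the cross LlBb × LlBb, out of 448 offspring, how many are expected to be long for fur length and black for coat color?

Dihybrid cross LlBb × LlBb — consider each gene separately:
fur length: Ll × Ll → 1 LL, 2 Ll, 1 ll → 3 L_ : 1 ll (out of 4)
coat color: Bb × Bb → 1 BB, 2 Bb, 1 bb → 3 B_ : 1 bb (out of 4)
Looking for: long (ll) and black (B_)
P(long) = 1/4, P(black) = 3/4
P(both) = 1/4 × 3/4 = 3/16
Expected count = 3/16 × 448 = 84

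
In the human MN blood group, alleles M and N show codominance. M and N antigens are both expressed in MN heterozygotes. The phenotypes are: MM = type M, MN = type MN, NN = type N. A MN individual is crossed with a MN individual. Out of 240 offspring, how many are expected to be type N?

Punnett square for MN × MN:
Offspring genotypes: 1 MM, 2 MN, 1 NN
Phenotype counts: 1 type M, 2 type MN, 1 type N
type N: 1 out of 4 → fraction 1/4
Expected count = 1/4 × 240 = 60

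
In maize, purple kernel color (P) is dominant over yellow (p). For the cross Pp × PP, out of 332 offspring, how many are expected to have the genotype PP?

Punnett square for Pp × PP:
Offspring genotypes: 2 PP, 2 Pp
Total offspring: 4
Count with target: 2
Probability: 2/4 = 1/2
Expected count = 1/2 × 332 = 166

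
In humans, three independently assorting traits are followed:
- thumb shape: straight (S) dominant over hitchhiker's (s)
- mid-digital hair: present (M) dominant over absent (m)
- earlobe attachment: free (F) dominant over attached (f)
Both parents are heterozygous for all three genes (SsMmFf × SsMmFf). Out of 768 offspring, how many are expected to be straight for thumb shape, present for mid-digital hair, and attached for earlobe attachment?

Trihybrid cross: SsMmFf × SsMmFf
Each trait segregates independently with a 3:1 phenotypic ratio, so each gene contributes 3/4 (dominant) or 1/4 (recessive).
Target: straight (thumb shape), present (mid-digital hair), attached (earlobe attachment)
Probability = product of independent per-trait probabilities
= 3/4 × 3/4 × 1/4 = 9/64
Expected count = 9/64 × 768 = 108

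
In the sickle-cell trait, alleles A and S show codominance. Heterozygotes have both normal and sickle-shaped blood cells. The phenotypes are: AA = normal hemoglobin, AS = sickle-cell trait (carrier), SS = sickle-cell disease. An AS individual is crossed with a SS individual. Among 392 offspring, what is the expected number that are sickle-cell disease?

Punnett square for AS × SS:
Offspring genotypes: 2 AS, 2 SS
Phenotype counts: 2 sickle-cell trait (carrier), 2 sickle-cell disease
sickle-cell disease: 2 out of 4 → fraction 1/2
Expected count = 1/2 × 392 = 196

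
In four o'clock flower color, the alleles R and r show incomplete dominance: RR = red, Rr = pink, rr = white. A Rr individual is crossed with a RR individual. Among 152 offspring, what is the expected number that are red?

Punnett square for Rr × RR:
Offspring genotypes: 2 RR, 2 Rr
Phenotype counts: 2 red, 2 pink
red: 2 out of 4 → fraction 1/2
Expected count = 1/2 × 152 = 76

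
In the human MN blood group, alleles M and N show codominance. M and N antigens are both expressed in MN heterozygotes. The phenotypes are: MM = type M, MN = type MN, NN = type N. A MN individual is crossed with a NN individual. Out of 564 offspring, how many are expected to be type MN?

Punnett square for MN × NN:
Offspring genotypes: 2 MN, 2 NN
Phenotype counts: 2 type MN, 2 type N
type MN: 2 out of 4 → fraction 1/2
Expected count = 1/2 × 564 = 282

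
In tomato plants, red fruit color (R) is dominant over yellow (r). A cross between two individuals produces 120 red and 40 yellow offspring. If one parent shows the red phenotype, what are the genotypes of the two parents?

Observed offspring: 120 red, 40 yellow
The observed ratio simplifies to 3:1. Yellow (rr) offspring appear, so each parent must contribute one r allele. The parent stated to show red carries R, so it is Rr. The other parent is then either Rr or rr: Rr × rr would give a 1:1 split, whereas Rr × Rr gives 3:1 — matching the data. So both parents are heterozygous (Rr × Rr).
Parent genotypes: Rr × Rr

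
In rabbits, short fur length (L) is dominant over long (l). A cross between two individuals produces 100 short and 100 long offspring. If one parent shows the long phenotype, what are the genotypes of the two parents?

Observed offspring: 100 short, 100 long
The observed ratio simplifies to 1:1. One parent shows long, so its genotype must be ll. A 1:1 offspring split requires the other parent to be heterozygous (Ll).
Parent genotypes: ll × Ll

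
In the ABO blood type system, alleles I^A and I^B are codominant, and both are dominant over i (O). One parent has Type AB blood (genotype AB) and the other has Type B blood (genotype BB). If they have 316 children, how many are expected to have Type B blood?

Cross: AB × BB
Possible offspring genotypes: 2 AB, 2 BB
Blood type counts: 2 Type AB, 2 Type B
Probability of Type B: 2/4 = 1/2
Expected count = 1/2 × 316 = 158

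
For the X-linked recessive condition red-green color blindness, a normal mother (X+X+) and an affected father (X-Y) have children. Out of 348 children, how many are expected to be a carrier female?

Cross: X+X+ × X-Y
Offspring: 2 X+X-, 2 X+Y
Probability of a carrier female: 2/4 = 1/2
Expected count = 1/2 × 348 = 174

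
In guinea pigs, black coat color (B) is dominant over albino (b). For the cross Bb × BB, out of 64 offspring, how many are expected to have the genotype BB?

Punnett square for Bb × BB:
Offspring genotypes: 2 BB, 2 Bb
Total offspring: 4
Count with target: 2
Probability: 2/4 = 1/2
Expected count = 1/2 × 64 = 32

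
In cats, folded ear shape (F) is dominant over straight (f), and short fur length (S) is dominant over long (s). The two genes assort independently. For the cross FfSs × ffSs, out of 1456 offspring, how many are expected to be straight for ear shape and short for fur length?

Dihybrid cross FfSs × ffSs — consider each gene separately:
ear shape: Ff × ff → 2 Ff, 2 ff → 2 F_ : 2 ff (out of 4)
fur length: Ss × Ss → 1 SS, 2 Ss, 1 ss → 3 S_ : 1 ss (out of 4)
Looking for: straight (ff) and short (S_)
P(straight) = 2/4, P(short) = 3/4
P(both) = 2/4 × 3/4 = 6/16 = 3/8
Expected count = 3/8 × 1456 = 546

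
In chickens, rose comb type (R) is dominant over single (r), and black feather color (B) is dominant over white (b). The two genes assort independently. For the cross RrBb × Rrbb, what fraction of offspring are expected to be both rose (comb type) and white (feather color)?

Dihybrid cross RrBb × Rrbb — consider each gene separately:
comb type: Rr × Rr → 1 RR, 2 Rr, 1 rr → 3 R_ : 1 rr (out of 4)
feather color: Bb × bb → 2 Bb, 2 bb → 2 B_ : 2 bb (out of 4)
Looking for: rose (R_) and white (bb)
P(rose) = 3/4, P(white) = 2/4
P(both) = 3/4 × 2/4 = 6/16 = 3/8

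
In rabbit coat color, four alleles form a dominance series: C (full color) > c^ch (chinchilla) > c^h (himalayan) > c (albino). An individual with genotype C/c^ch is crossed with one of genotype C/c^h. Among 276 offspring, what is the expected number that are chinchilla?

Cross: C/c^ch × C/c^h
Allele dominance: C > c^ch > c^h > c
Offspring genotypes: 1 C/C, 1 C/c^h, 1 C/c^ch, 1 c^ch/c^h
Phenotype counts: 3 full color, 1 chinchilla
chinchilla: 1 out of 4 → fraction 1/4
Expected count = 1/4 × 276 = 69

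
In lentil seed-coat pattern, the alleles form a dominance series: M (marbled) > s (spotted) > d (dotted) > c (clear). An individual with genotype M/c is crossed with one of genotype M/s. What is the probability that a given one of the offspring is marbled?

Cross: M/c × M/s
Allele dominance: M > s > d > c
Offspring genotypes: 1 M/M, 1 M/s, 1 M/c, 1 s/c
Phenotype counts: 3 marbled, 1 spotted
marbled: 3 out of 4
Probability: 3/4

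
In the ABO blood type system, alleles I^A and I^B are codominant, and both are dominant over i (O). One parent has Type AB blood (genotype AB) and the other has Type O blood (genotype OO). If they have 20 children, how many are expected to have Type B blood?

Cross: AB × OO
Possible offspring genotypes: 2 AO, 2 BO
Blood type counts: 2 Type A, 2 Type B
Probability of Type B: 2/4 = 1/2
Expected count = 1/2 × 20 = 10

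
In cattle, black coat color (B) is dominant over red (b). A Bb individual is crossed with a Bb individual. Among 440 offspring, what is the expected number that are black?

Punnett square for Bb × Bb:
Offspring genotypes: 1 BB, 2 Bb, 1 bb
black: 3, red: 1
black: 3 out of 4 → fraction 3/4
Expected count = 3/4 × 440 = 330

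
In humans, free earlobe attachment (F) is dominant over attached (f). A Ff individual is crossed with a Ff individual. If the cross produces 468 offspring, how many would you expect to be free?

Punnett square for Ff × Ff:
Offspring genotypes: 1 FF, 2 Ff, 1 ff
free: 3, attached: 1
free: 3 out of 4 → fraction 3/4
Expected count = 3/4 × 468 = 351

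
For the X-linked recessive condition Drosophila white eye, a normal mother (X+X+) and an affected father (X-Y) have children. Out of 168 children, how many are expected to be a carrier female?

Cross: X+X+ × X-Y
Offspring: 2 X+X-, 2 X+Y
Probability of a carrier female: 2/4 = 1/2
Expected count = 1/2 × 168 = 84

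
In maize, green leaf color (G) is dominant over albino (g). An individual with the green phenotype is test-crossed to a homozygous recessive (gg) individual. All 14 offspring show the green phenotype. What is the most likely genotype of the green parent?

Test cross: ? × gg
All offspring are green.
If the unknown parent were heterozygous (Gg), about half of 14 offspring would be albino; none are. The unknown parent is most likely homozygous dominant (GG).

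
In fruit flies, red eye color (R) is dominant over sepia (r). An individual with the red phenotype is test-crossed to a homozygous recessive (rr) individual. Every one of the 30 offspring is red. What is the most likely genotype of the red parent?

Test cross: ? × rr
All offspring are red.
If the unknown parent were heterozygous (Rr), about half of 30 offspring would be sepia; none are. The unknown parent is most likely homozygous dominant (RR).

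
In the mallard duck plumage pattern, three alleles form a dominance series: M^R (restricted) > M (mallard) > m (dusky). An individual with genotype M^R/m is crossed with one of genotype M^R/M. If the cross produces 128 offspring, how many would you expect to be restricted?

Cross: M^R/m × M^R/M
Allele dominance: M^R > M > m
Offspring genotypes: 1 M^R/M^R, 1 M^R/M, 1 M^R/m, 1 M/m
Phenotype counts: 3 restricted, 1 mallard
restricted: 3 out of 4 → fraction 3/4
Expected count = 3/4 × 128 = 96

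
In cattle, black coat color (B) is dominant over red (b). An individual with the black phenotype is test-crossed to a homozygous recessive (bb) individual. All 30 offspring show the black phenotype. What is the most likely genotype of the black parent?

Test cross: ? × bb
All offspring are black.
If the unknown parent were heterozygous (Bb), about half of 30 offspring would be red; none are. The unknown parent is most likely homozygous dominant (BB).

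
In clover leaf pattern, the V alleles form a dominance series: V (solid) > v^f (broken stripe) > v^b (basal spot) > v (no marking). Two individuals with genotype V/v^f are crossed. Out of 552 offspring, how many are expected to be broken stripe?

Cross: V/v^f × V/v^f
Allele dominance: V > v^f > v^b > v
Offspring genotypes: 1 V/V, 2 V/v^f, 1 v^f/v^f
Phenotype counts: 3 solid, 1 broken stripe
broken stripe: 1 out of 4 → fraction 1/4
Expected count = 1/4 × 552 = 138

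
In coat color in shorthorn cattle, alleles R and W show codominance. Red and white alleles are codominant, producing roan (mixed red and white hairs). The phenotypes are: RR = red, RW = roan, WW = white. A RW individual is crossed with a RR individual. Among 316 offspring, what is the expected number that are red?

Punnett square for RW × RR:
Offspring genotypes: 2 RR, 2 RW
Phenotype counts: 2 red, 2 roan
red: 2 out of 4 → fraction 1/2
Expected count = 1/2 × 316 = 158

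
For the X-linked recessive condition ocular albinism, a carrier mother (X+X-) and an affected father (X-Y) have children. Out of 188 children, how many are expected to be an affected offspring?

Cross: X+X- × X-Y
Offspring: 1 X+X-, 1 X+Y, 1 X-X-, 1 X-Y
Probability of an affected offspring: 2/4 = 1/2
Expected count = 1/2 × 188 = 94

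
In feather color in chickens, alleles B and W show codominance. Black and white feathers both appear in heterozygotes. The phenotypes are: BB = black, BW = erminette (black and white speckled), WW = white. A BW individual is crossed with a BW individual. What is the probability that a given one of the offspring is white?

Punnett square for BW × BW:
Offspring genotypes: 1 BB, 2 BW, 1 WW
Phenotype counts: 1 black, 2 erminette (black and white speckled), 1 white
white: 1 out of 4
Probability: 1/4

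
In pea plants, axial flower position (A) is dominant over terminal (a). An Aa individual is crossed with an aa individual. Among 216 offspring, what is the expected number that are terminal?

Punnett square for Aa × aa:
Offspring genotypes: 2 Aa, 2 aa
axial: 2, terminal: 2
terminal: 2 out of 4 → fraction 1/2
Expected count = 1/2 × 216 = 108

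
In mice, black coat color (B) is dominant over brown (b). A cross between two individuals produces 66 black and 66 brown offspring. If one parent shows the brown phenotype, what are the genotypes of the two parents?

Observed offspring: 66 black, 66 brown
The observed ratio simplifies to 1:1. One parent shows brown, so its genotype must be bb. A 1:1 offspring split requires the other parent to be heterozygous (Bb).
Parent genotypes: bb × Bb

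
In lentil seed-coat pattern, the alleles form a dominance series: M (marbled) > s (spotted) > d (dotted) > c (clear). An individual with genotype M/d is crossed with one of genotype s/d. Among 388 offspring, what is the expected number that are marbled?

Cross: M/d × s/d
Allele dominance: M > s > d > c
Offspring genotypes: 1 M/s, 1 M/d, 1 s/d, 1 d/d
Phenotype counts: 2 marbled, 1 spotted, 1 dotted
marbled: 2 out of 4 → fraction 1/2
Expected count = 1/2 × 388 = 194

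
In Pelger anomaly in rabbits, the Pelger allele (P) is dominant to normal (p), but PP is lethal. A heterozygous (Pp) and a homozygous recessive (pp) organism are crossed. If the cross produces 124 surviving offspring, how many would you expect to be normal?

Cross: Pp × pp
Punnett square offspring (before lethality): 2 Pp, 2 pp
No PP offspring are produced in this cross.
normal: 2 out of 4 → fraction 1/2
Expected count = 1/2 × 124 = 62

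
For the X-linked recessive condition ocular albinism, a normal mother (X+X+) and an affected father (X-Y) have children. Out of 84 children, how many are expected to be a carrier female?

Cross: X+X+ × X-Y
Offspring: 2 X+X-, 2 X+Y
Probability of a carrier female: 2/4 = 1/2
Expected count = 1/2 × 84 = 42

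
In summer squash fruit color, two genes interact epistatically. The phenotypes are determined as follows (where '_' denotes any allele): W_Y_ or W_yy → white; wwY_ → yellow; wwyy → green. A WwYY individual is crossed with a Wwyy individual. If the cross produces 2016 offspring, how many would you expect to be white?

Cross: WwYY × Wwyy — consider each gene separately:
W gene: Ww × Ww → 1 WW, 2 Ww, 1 ww → 3 W_ : 1 ww (out of 4)
Y gene: YY × yy → 4 Yy → 4 Y_ (out of 4)
Genotype classes (out of 4 × 4 = 16): W_Y_ = 3×4 = 12; wwY_ = 1×4 = 4
Apply the phenotype rules: W_Y_ (12) → white; wwY_ (4) → yellow
Phenotype counts (out of 16): 12 white, 4 yellow
white: 12 out of 16 → fraction 3/4
Expected count = 3/4 × 2016 = 1512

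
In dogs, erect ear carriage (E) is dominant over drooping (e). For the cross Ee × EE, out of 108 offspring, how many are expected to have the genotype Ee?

Punnett square for Ee × EE:
Offspring genotypes: 2 EE, 2 Ee
Total offspring: 4
Count with target: 2
Probability: 2/4 = 1/2
Expected count = 1/2 × 108 = 54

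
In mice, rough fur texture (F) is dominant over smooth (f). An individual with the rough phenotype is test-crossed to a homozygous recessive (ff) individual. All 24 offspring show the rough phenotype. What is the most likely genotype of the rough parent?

Test cross: ? × ff
All offspring are rough.
If the unknown parent were heterozygous (Ff), about half of 24 offspring would be smooth; none are. The unknown parent is most likely homozygous dominant (FF).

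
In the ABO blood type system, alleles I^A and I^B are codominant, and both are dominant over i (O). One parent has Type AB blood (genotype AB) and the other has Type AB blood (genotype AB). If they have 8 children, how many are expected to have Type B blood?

Cross: AB × AB
Possible offspring genotypes: 1 AA, 2 AB, 1 BB
Blood type counts: 1 Type A, 2 Type AB, 1 Type B
Probability of Type B: 1/4
Expected count = 1/4 × 8 = 2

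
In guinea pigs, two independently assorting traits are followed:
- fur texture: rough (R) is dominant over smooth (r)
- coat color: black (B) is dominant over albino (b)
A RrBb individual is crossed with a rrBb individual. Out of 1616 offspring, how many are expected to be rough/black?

Dihybrid cross RrBb × rrBb — consider each gene separately:
fur texture: Rr × rr → 2 Rr, 2 rr → 2 R_ : 2 rr (out of 4)
coat color: Bb × Bb → 1 BB, 2 Bb, 1 bb → 3 B_ : 1 bb (out of 4)
Combine (counts out of 4 × 4 = 16): rough/black (R_B_) = 2×3 = 6; rough/albino (R_bb) = 2×1 = 2; smooth/black (rrB_) = 2×3 = 6; smooth/albino (rrbb) = 2×1 = 2
Phenotype counts (out of 16): 6 rough/black, 2 rough/albino, 6 smooth/black, 2 smooth/albino
rough/black: 6 out of 16 → fraction 3/8
Expected count = 3/8 × 1616 = 606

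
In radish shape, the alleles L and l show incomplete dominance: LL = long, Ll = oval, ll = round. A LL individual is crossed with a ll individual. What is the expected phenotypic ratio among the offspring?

Punnett square for LL × ll:
Offspring genotypes: 4 Ll
Phenotype counts: 4 oval
Ratio: all oval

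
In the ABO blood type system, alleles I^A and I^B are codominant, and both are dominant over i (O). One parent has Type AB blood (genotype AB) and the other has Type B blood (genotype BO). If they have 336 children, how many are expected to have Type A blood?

Cross: AB × BO
Possible offspring genotypes: 1 AB, 1 AO, 1 BB, 1 BO
Blood type counts: 1 Type AB, 1 Type A, 2 Type B
Probability of Type A: 1/4
Expected count = 1/4 × 336 = 84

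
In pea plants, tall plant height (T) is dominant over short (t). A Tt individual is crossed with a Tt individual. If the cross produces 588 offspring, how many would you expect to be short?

Punnett square for Tt × Tt:
Offspring genotypes: 1 TT, 2 Tt, 1 tt
tall: 3, short: 1
short: 1 out of 4 → fraction 1/4
Expected count = 1/4 × 588 = 147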